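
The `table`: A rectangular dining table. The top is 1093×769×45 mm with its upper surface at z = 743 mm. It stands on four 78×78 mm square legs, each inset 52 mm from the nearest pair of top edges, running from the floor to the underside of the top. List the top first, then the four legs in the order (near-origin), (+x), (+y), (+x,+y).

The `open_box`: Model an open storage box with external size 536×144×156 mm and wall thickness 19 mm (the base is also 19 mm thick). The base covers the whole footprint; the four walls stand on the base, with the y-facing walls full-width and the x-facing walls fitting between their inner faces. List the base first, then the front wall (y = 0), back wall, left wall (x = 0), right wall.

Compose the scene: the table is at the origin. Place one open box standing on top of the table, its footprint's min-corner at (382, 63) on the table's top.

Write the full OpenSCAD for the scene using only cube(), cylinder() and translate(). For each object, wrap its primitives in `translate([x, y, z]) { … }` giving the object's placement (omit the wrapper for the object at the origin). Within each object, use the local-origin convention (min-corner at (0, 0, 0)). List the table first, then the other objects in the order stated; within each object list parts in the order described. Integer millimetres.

translate([0, 0, 698]) cube([1093, 769, 45]);
translate([52, 52, 0]) cube([78, 78, 698]);
translate([963, 52, 0]) cube([78, 78, 698]);
translate([52, 639, 0]) cube([78, 78, 698]);
translate([963, 639, 0]) cube([78, 78, 698]);
translate([382, 63, 743]) {
  cube([536, 144, 19]);
  translate([0, 0, 19]) cube([536, 19, 137]);
  translate([0, 125, 19]) cube([536, 19, 137]);
  translate([0, 19, 19]) cube([19, 106, 137]);
  translate([517, 19, 19]) cube([19, 106, 137]);
}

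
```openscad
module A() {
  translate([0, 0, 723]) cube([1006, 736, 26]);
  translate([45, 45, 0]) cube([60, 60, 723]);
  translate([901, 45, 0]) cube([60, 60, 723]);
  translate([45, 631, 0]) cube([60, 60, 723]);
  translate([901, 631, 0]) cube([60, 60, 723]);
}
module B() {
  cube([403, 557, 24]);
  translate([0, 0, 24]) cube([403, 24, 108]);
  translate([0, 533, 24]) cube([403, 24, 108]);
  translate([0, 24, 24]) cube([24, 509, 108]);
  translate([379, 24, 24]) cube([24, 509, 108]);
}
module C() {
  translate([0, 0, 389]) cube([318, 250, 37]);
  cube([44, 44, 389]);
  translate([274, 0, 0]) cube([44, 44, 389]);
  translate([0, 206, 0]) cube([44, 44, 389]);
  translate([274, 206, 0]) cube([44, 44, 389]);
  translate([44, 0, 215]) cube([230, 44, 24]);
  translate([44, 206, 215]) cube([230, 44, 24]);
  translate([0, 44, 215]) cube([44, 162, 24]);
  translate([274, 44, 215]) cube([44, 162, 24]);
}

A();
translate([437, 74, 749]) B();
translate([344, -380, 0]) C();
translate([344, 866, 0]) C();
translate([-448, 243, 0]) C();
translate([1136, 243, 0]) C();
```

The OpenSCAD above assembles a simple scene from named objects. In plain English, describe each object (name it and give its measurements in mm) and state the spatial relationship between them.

A is a table: top 1006 mm (x) × 736 mm (y), 26 mm thick, upper face at z = 749 mm, on four 60×60 mm square legs, each inset 45 mm from the nearest pair of top edges, running from z = 0 to the bottom of the top.

B is an open storage box with external size 403×557×132 mm and wall thickness 24 mm (the base is also 24 mm thick). The base covers the whole footprint; the four walls stand on the base, with the y-facing walls full-width and the x-facing walls fitting between their inner faces.

C is a simple wooden stool: a rectangular seat 318 mm (x) by 250 mm (y), 37 mm thick, top face at z = 426 mm, on four square legs, each 44×44 mm in cross-section. The legs rest on z = 0, each flush with a corner of the seat. Four stretchers, 44 mm wide and 24 mm tall, connect adjacent legs with their undersides at z = 215 mm, each running between the inner faces of the legs it joins and aligned with the legs' outer faces on the other axis.

The open box is on top of the table. Four stools sit around the table at the −y, +y, −x, +x sides.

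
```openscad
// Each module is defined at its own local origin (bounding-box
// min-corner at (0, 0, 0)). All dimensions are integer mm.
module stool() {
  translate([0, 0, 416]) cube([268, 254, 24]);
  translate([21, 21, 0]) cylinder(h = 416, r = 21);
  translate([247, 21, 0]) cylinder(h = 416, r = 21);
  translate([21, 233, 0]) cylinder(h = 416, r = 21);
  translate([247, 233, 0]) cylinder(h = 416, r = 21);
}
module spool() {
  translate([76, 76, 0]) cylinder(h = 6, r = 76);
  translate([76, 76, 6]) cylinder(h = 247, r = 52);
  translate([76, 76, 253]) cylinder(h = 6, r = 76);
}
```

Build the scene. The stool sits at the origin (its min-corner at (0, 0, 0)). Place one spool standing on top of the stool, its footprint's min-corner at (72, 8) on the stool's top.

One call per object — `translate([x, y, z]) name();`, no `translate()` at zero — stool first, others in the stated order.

stool();
translate([72, 8, 440]) spool();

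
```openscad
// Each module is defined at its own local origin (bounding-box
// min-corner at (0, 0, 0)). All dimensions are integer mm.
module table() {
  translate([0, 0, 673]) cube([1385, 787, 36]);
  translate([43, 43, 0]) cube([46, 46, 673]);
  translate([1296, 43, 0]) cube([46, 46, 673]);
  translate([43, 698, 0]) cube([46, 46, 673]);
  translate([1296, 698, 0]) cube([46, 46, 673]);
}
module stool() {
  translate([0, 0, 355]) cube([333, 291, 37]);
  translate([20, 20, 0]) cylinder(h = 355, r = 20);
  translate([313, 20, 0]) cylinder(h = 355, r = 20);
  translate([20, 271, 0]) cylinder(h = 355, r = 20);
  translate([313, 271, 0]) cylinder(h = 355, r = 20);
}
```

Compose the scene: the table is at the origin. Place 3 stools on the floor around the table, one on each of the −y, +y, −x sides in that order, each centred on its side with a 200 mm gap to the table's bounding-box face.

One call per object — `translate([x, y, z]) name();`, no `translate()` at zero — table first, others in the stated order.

table();
translate([526, -491, 0]) stool();
translate([526, 987, 0]) stool();
translate([-533, 248, 0]) stool();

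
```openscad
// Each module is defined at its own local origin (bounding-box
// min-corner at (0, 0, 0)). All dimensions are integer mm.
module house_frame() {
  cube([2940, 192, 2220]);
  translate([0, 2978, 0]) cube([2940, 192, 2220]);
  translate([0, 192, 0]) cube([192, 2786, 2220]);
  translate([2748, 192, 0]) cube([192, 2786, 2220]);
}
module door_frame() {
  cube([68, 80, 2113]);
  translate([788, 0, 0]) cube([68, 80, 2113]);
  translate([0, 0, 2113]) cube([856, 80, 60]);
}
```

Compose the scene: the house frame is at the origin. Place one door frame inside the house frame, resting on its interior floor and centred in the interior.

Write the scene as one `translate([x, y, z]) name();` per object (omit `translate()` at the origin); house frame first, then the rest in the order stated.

house_frame();
translate([1042, 1545, 0]) door_frame();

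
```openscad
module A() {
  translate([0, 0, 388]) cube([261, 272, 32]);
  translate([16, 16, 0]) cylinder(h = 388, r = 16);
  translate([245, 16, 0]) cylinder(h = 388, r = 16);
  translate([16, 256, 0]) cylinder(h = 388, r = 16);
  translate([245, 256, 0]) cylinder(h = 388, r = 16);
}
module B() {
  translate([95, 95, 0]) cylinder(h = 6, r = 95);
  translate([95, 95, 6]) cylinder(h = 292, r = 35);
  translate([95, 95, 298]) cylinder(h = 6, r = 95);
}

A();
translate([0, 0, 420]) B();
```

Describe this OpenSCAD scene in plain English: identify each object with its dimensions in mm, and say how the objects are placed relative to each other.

A is a simple wooden stool: a rectangular seat 261 mm (x) by 272 mm (y), 32 mm thick, top face at z = 420 mm, on four round legs, each 32 mm in diameter. The legs rest on z = 0, each leg's axis is inset half a diameter from the nearest pair of seat edges (so the leg's bounding box is flush with the corner).

B is a spool: two coaxial disc flanges of radius 95 mm and thickness 6 mm, joined by a core cylinder of radius 35 mm and height 292 mm. The lower flange rests on z = 0 and the three cylinders share a vertical axis.

The spool is on top of the stool.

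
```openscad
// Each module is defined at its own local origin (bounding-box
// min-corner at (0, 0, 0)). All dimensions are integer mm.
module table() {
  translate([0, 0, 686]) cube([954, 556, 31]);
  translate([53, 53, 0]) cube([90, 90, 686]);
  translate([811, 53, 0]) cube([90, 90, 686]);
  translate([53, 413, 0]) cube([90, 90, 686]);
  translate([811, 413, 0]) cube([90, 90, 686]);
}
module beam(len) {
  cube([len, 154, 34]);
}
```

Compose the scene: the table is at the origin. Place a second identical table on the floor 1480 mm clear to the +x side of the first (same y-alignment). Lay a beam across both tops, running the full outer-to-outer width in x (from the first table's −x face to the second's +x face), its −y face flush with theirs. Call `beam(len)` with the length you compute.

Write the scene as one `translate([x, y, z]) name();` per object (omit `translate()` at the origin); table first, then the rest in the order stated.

table();
translate([2434, 0, 0]) table();
translate([0, 0, 717]) beam(3388);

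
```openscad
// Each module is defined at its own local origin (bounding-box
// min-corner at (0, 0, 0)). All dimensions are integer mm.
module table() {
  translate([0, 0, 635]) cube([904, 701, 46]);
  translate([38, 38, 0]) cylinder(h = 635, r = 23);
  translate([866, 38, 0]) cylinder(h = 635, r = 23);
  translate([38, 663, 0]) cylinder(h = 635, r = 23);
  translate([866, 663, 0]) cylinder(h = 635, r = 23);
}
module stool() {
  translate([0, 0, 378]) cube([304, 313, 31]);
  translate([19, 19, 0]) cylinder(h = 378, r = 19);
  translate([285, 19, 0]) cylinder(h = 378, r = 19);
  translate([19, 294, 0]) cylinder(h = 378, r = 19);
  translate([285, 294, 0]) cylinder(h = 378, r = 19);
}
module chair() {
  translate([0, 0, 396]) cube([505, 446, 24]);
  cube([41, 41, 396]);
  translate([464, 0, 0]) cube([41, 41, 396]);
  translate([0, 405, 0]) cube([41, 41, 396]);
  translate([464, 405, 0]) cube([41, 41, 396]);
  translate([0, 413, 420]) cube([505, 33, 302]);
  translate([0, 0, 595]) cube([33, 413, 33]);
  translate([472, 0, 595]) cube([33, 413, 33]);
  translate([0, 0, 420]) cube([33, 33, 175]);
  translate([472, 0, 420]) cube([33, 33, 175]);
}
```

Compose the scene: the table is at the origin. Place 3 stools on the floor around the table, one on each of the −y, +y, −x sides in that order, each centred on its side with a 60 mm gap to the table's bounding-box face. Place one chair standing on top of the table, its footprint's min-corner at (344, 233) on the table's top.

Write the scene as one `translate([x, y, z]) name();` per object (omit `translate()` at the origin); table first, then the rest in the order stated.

table();
translate([300, -373, 0]) stool();
translate([300, 761, 0]) stool();
translate([-364, 194, 0]) stool();
translate([344, 233, 681]) chair();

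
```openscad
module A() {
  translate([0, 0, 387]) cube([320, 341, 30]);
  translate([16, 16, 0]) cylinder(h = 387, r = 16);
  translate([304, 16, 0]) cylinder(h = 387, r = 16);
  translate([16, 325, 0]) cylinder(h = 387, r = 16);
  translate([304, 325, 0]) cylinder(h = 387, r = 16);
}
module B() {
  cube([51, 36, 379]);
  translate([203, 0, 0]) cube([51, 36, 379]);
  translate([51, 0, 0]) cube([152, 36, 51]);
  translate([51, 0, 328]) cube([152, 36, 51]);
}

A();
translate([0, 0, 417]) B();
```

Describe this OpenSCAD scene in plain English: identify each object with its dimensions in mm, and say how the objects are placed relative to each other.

A is a four-legged stool. The seat is 320×341 mm, 30 mm thick, top at z = 417 mm. It stands on four round legs, each 32 mm in diameter, from z = 0 to the seat underside, each leg's axis is inset half a diameter from the nearest pair of seat edges (so the leg's bounding box is flush with the corner).

B is a picture frame with a 152×277 mm rectangular opening (x by z) and a uniform 51 mm border on every side. Frame depth is 36 mm along y. It is built from two vertical stiles running the full outside height and two horizontal rails spanning the gap between the stiles.

The picture frame is on top of the stool.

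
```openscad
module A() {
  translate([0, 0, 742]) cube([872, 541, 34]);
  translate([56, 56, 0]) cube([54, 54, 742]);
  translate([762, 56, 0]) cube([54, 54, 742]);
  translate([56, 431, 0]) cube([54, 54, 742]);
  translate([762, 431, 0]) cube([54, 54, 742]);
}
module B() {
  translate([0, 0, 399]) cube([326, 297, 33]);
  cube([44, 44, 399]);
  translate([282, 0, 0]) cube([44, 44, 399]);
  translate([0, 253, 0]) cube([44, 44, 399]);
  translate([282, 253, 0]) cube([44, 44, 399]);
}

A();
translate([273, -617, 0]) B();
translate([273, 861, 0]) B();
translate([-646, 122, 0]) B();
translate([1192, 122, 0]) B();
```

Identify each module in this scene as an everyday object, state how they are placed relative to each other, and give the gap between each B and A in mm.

Each stool's nearest face is 320 mm from the table's bounding box.

A is a table. B is a stool. Four stools sit around the table at the −y, +y, −x, +x sides. The gap between each stool and the table is 320 mm.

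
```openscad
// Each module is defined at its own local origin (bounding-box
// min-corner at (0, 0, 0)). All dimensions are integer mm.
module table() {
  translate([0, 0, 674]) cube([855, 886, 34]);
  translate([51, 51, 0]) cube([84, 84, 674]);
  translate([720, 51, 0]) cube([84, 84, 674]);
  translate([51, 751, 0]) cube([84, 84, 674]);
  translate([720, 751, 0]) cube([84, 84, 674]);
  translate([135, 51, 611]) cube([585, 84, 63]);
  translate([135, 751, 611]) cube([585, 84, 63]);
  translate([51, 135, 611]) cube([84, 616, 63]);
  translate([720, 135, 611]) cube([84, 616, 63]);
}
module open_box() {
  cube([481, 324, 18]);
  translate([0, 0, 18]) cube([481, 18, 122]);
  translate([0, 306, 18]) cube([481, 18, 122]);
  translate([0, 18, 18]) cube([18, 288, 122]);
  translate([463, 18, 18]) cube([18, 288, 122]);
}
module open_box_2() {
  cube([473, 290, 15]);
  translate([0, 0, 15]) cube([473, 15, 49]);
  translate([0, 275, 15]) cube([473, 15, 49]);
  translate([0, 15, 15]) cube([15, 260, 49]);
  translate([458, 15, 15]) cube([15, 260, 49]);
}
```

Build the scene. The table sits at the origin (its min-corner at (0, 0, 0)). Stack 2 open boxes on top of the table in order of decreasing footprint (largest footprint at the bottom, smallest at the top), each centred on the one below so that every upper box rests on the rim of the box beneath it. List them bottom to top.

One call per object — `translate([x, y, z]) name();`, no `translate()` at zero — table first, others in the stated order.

table();
translate([187, 281, 708]) open_box();
translate([191, 298, 848]) open_box_2();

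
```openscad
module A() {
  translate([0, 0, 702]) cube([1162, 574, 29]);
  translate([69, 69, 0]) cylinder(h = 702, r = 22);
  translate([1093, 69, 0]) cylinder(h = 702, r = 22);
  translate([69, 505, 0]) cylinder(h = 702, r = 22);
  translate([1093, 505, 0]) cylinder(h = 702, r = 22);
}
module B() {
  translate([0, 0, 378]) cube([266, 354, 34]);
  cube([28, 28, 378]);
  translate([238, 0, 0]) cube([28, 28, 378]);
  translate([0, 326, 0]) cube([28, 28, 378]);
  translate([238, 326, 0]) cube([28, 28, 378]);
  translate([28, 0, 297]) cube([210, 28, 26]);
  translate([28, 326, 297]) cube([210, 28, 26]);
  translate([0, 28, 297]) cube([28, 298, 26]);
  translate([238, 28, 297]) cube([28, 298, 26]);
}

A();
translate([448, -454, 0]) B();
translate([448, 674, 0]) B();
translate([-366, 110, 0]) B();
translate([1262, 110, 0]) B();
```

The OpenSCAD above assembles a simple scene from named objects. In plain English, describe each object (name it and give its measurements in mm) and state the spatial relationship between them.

A is a table with a 1162×574 mm rectangular top, 29 mm thick, top surface at z = 731 mm, supported by four round legs of 44 mm diameter, each leg's bounding box inset 47 mm from the nearest pair of top edges, running from the floor.

B is a simple wooden stool: a rectangular seat 266 mm (x) by 354 mm (y), 34 mm thick, top face at z = 412 mm, on four square legs, each 28×28 mm in cross-section. The legs rest on z = 0, each flush with a corner of the seat. Four stretchers, 28 mm wide and 26 mm tall, connect adjacent legs with their undersides at z = 297 mm, each running between the inner faces of the legs it joins and aligned with the legs' outer faces on the other axis.

Four stools sit around the table at the −y, +y, −x, +x sides.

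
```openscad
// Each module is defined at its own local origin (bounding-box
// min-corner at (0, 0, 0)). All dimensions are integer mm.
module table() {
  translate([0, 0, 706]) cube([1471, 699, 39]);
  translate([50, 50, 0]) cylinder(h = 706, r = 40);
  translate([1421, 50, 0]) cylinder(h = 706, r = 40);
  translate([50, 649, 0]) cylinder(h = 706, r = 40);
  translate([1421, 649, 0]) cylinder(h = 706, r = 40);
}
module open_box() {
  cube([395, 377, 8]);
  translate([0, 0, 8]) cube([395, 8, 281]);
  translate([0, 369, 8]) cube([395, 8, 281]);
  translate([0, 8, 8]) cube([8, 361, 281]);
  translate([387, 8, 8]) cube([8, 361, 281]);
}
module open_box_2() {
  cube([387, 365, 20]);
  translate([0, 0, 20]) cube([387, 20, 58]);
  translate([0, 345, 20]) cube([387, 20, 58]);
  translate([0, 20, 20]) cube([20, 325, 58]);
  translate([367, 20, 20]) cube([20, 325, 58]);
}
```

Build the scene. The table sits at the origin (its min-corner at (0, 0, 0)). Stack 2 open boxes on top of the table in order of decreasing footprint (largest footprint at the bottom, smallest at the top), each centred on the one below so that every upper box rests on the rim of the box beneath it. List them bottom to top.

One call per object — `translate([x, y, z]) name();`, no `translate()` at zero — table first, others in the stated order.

table();
translate([538, 161, 745]) open_box();
translate([542, 167, 1034]) open_box_2();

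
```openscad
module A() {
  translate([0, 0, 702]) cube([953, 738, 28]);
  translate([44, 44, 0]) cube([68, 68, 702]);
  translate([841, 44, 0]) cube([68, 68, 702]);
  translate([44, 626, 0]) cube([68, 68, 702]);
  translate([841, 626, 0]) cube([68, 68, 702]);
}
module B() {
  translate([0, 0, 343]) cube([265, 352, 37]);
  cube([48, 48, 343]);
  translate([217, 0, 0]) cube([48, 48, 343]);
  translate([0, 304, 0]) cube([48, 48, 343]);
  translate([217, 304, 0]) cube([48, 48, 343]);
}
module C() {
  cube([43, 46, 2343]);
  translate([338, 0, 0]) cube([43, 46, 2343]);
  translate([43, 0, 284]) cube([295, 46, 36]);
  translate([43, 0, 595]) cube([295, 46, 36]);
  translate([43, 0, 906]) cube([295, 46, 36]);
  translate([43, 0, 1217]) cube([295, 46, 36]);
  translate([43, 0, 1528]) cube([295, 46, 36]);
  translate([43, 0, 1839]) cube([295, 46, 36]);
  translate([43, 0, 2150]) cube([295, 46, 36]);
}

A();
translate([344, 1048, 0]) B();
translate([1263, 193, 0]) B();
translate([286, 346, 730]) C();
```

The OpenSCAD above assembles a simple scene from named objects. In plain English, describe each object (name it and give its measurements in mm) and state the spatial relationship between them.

A is a table: top 953 mm (x) × 738 mm (y), 28 mm thick, upper face at z = 730 mm, on four 68×68 mm square legs, each inset 44 mm from the nearest pair of top edges, running from z = 0 to the bottom of the top.

B is a four-legged stool. The seat is a 265×352×37 mm slab whose top surface is at z = 380 mm; four square legs, each 48×48 mm in cross-section, run from the floor (z = 0) to the underside of the seat, each flush with a corner of the seat.

C is a wooden ladder with two side rails of 43×46 mm section and 2343 mm height, set 381 mm apart overall. Between them run 7 rectangular rungs (46 mm deep, 36 mm thick), front faces flush with the rails' −y face. The bottom of the first rung is 284 mm above the floor and each subsequent rung is 311 mm higher than the one below.

Two stools sit around the table at the +y, +x sides. The ladder is on top of the table, centred.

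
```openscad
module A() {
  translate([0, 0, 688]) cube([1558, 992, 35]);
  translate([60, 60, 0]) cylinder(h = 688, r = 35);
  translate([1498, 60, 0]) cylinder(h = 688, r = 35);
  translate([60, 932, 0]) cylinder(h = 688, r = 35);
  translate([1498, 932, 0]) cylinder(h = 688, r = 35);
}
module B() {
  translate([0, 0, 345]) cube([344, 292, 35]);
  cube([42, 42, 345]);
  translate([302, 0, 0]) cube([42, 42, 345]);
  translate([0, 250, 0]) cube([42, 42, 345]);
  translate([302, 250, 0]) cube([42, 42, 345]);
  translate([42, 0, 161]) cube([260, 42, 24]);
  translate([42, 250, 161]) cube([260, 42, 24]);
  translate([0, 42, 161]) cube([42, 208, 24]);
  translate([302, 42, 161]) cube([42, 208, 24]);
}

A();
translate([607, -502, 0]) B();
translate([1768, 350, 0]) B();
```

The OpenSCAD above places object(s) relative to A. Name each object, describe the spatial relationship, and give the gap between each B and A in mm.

Each stool's nearest face is 210 mm from the table's bounding box.

A is a table. B is a stool. Two stools sit around the table at the −y, +x sides. The gap between each stool and the table is 210 mm.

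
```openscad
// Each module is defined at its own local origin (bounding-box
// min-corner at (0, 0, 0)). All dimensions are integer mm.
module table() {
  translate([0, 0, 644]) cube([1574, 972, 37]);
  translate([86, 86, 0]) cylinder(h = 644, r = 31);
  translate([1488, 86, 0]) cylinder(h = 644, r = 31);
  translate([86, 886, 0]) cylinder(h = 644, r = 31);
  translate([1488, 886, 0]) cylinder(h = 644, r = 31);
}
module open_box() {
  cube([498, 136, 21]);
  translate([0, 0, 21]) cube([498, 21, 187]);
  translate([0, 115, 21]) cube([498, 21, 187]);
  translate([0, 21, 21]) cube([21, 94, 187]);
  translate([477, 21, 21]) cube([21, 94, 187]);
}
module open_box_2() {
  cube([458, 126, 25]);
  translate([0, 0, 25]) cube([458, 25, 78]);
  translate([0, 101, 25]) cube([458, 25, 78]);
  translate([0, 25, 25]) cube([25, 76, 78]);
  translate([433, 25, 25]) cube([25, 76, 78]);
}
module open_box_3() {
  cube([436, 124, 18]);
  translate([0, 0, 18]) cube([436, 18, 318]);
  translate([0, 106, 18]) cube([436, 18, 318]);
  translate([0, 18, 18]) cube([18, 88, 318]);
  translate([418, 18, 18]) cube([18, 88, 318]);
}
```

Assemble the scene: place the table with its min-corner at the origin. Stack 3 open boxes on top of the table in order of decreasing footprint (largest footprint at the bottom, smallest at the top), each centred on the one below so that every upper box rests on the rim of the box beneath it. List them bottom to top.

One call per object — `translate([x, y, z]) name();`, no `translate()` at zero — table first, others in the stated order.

table();
translate([538, 418, 681]) open_box();
translate([558, 423, 889]) open_box_2();
translate([569, 424, 992]) open_box_3();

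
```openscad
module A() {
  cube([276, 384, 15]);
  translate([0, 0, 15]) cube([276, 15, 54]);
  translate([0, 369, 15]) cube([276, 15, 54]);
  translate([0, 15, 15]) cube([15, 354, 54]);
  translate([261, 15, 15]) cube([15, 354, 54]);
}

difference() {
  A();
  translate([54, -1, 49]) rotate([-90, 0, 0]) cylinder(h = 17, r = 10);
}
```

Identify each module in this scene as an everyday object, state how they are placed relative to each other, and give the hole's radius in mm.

A is an open box. The open box has a circular hole through its front wall. The hole's radius is 10 mm.

The subtracted cylinder has r = 10 mm.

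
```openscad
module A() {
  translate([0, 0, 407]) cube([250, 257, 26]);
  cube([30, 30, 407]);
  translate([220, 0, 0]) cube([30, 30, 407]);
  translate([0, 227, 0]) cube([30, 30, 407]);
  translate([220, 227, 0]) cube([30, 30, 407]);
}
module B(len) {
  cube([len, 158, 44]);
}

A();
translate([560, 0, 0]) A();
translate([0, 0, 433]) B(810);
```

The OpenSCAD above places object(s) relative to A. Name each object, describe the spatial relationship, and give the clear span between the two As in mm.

Second stool starts at x = 560; first ends at x = 250; clear span = 560 − 250 = 310 mm.

A is a stool. B is a beam. A beam spans the tops of two stools. The clear span between the two stools is 310 mm.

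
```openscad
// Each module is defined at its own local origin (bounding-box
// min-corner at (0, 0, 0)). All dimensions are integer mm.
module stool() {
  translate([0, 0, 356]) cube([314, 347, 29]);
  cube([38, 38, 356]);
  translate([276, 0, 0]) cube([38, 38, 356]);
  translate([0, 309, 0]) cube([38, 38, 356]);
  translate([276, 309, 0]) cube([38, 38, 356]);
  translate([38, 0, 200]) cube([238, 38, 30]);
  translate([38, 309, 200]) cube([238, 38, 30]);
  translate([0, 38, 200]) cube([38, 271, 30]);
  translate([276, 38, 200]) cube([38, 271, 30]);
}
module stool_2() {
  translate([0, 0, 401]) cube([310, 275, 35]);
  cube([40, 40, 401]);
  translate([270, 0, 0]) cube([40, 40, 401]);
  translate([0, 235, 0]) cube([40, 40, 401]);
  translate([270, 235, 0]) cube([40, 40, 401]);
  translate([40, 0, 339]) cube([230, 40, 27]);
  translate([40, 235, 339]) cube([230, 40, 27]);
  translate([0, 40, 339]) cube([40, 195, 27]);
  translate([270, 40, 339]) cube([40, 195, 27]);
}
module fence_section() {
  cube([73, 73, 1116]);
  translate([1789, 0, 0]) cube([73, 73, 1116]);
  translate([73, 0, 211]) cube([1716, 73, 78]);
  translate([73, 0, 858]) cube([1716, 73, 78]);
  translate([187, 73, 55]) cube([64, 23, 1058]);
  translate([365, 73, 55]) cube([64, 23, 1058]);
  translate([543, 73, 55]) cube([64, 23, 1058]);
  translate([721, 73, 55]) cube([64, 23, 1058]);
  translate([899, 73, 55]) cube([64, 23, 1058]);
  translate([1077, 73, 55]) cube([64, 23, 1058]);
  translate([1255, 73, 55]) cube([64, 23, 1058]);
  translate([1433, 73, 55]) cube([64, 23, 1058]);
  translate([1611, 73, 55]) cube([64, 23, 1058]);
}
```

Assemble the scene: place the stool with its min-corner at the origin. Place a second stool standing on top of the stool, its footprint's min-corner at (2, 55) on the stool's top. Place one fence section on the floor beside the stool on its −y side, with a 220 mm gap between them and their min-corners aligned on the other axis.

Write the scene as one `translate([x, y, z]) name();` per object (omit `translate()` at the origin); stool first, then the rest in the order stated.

stool();
translate([2, 55, 385]) stool_2();
translate([0, -316, 0]) fence_section();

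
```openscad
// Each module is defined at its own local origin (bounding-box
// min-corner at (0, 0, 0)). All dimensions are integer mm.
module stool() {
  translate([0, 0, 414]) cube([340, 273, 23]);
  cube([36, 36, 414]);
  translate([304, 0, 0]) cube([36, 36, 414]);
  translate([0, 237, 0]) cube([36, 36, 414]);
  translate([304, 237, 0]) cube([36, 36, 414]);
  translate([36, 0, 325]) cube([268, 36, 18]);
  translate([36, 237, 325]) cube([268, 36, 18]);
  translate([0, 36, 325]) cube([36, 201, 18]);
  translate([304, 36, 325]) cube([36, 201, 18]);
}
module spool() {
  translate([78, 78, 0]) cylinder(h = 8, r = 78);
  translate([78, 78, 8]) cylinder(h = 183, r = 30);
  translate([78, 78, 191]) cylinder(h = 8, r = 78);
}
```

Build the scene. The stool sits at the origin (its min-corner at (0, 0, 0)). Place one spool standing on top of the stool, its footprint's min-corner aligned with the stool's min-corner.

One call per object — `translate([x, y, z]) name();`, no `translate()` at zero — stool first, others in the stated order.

stool();
translate([0, 0, 437]) spool();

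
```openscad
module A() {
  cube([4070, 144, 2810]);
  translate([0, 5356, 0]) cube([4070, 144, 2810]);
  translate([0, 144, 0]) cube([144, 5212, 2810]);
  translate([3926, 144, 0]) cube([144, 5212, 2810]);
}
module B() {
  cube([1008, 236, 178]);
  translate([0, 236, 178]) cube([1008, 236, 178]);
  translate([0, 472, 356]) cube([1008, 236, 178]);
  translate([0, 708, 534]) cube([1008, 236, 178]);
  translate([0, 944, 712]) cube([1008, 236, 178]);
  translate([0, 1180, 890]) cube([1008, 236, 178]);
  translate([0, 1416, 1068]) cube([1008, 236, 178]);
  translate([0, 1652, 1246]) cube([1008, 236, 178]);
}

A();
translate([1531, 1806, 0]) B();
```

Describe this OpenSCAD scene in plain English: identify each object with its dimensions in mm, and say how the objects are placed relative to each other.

A is a box-shaped house frame (walls only): outside footprint 4070×5500 mm, wall height 2810 mm, wall thickness 144 mm. The two y-facing walls run the full x-width; the two x-facing walls fit between the inner faces of the y-facing walls.

B is a straight staircase of 8 solid steps. Each step is 1008 mm wide (x), 236 mm deep (y, the going) and 178 mm tall (the rise). The first step rests on the floor; each subsequent step sits one going further in +y and one rise higher in +z, directly behind and above the previous step with no overlap.

The staircase sits inside the house frame, centred.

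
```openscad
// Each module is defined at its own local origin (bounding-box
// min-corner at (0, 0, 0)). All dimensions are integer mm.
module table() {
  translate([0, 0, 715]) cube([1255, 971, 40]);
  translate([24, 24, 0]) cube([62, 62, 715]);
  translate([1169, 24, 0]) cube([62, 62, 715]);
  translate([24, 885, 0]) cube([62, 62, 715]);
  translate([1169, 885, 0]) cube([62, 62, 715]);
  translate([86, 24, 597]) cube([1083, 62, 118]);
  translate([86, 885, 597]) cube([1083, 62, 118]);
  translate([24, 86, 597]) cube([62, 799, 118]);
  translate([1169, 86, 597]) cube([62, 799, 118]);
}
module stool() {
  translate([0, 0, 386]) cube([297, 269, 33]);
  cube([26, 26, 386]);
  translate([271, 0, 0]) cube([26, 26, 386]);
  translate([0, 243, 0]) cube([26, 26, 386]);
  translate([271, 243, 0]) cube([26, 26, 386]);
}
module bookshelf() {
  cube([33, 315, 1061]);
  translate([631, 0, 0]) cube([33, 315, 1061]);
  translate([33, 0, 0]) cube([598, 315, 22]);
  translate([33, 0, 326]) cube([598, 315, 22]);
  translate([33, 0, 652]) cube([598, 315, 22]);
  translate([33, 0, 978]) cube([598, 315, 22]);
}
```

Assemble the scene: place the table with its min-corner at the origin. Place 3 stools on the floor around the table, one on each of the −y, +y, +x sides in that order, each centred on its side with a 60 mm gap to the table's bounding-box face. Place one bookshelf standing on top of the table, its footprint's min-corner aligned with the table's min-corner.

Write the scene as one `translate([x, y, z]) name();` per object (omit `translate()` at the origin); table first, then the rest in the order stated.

table();
translate([479, -329, 0]) stool();
translate([479, 1031, 0]) stool();
translate([1315, 351, 0]) stool();
translate([0, 0, 755]) bookshelf();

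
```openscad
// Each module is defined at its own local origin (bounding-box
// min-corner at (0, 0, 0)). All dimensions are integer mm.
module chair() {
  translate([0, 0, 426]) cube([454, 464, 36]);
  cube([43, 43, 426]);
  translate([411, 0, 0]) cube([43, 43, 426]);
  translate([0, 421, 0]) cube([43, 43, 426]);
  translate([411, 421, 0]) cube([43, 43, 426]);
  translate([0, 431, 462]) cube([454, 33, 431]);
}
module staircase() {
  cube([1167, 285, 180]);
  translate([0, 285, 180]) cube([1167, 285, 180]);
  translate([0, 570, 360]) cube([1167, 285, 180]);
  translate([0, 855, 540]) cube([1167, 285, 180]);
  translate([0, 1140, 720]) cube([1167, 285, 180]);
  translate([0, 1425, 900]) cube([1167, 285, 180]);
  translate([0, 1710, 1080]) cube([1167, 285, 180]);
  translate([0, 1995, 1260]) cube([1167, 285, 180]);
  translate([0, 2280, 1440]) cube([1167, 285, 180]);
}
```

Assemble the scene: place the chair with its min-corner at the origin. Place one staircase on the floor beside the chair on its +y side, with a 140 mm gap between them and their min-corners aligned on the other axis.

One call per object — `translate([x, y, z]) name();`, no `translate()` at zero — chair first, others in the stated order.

chair();
translate([0, 604, 0]) staircase();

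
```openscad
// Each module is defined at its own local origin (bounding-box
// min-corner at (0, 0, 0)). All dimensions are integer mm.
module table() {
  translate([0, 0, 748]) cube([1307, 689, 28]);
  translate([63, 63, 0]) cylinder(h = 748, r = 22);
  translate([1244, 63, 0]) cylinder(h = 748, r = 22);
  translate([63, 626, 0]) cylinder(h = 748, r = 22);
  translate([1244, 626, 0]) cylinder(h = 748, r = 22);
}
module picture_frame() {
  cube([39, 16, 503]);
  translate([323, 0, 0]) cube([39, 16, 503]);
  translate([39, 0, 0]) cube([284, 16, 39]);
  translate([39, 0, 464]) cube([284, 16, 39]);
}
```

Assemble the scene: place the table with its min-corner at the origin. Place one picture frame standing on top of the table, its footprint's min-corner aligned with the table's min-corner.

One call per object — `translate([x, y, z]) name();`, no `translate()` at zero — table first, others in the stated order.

table();
translate([0, 0, 776]) picture_frame();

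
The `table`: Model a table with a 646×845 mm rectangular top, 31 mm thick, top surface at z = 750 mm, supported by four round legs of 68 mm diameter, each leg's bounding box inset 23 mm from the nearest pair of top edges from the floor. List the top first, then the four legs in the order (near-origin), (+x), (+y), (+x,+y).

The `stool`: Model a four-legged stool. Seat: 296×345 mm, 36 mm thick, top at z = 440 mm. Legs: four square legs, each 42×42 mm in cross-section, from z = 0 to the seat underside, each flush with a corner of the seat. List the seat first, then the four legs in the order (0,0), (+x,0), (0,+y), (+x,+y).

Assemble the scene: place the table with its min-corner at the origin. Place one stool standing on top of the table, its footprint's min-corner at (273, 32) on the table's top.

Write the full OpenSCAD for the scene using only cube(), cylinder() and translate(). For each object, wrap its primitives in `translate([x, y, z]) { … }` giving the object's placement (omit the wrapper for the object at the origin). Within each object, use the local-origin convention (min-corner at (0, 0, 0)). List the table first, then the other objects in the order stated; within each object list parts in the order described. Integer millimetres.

translate([0, 0, 719]) cube([646, 845, 31]);
translate([57, 57, 0]) cylinder(h = 719, r = 34);
translate([589, 57, 0]) cylinder(h = 719, r = 34);
translate([57, 788, 0]) cylinder(h = 719, r = 34);
translate([589, 788, 0]) cylinder(h = 719, r = 34);
translate([273, 32, 750]) {
  translate([0, 0, 404]) cube([296, 345, 36]);
  cube([42, 42, 404]);
  translate([254, 0, 0]) cube([42, 42, 404]);
  translate([0, 303, 0]) cube([42, 42, 404]);
  translate([254, 303, 0]) cube([42, 42, 404]);
}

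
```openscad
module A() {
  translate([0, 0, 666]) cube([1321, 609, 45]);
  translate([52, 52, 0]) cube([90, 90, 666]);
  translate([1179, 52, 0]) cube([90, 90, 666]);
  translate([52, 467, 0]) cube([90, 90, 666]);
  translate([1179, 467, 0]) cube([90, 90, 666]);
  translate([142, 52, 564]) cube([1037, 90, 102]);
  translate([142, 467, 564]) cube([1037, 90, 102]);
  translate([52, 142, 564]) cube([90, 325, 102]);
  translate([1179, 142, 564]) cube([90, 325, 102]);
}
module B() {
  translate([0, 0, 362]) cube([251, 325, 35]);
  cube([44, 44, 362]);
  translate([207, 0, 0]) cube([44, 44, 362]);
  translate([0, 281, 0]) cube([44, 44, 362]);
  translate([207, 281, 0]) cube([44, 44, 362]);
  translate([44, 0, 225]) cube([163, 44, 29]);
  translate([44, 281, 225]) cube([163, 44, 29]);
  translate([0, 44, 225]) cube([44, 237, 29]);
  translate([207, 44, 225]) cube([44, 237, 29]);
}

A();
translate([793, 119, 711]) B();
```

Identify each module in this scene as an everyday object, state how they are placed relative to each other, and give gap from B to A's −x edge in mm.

The stool's min-x is at 793; the table's min-x is 0; gap = 793 mm.

A is a table. B is a stool. The stool is on top of the table. The gap from the stool to the table's −x edge is 793 mm.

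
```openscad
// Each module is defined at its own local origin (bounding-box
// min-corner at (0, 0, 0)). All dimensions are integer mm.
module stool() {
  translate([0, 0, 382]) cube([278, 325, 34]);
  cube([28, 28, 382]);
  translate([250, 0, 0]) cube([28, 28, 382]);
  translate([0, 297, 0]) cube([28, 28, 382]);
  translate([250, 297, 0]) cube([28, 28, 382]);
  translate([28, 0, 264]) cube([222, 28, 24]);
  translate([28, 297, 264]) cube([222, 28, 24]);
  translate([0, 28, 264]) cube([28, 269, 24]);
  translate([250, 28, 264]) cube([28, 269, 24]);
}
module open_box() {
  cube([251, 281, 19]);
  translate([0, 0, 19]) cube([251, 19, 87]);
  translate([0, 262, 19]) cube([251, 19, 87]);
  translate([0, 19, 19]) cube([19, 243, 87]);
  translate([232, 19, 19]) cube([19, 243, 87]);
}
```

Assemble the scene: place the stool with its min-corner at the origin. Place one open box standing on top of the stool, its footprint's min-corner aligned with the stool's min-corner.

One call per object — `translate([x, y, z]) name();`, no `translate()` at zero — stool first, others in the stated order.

stool();
translate([0, 0, 416]) open_box();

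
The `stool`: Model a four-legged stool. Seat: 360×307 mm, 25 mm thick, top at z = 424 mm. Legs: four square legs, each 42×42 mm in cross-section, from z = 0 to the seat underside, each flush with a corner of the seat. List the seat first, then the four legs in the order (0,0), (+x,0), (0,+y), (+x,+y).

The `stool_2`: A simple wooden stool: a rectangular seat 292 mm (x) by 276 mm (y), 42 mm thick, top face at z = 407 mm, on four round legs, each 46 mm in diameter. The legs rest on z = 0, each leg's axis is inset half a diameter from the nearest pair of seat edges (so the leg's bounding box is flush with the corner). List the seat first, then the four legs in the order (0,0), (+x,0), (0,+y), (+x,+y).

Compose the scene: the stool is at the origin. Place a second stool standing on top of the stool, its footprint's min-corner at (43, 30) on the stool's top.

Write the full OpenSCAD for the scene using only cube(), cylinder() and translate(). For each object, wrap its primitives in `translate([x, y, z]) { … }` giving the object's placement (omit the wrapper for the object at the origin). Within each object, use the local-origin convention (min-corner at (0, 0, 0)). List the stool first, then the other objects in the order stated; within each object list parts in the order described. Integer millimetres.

translate([0, 0, 399]) cube([360, 307, 25]);
cube([42, 42, 399]);
translate([318, 0, 0]) cube([42, 42, 399]);
translate([0, 265, 0]) cube([42, 42, 399]);
translate([318, 265, 0]) cube([42, 42, 399]);
translate([43, 30, 424]) {
  translate([0, 0, 365]) cube([292, 276, 42]);
  translate([23, 23, 0]) cylinder(h = 365, r = 23);
  translate([269, 23, 0]) cylinder(h = 365, r = 23);
  translate([23, 253, 0]) cylinder(h = 365, r = 23);
  translate([269, 253, 0]) cylinder(h = 365, r = 23);
}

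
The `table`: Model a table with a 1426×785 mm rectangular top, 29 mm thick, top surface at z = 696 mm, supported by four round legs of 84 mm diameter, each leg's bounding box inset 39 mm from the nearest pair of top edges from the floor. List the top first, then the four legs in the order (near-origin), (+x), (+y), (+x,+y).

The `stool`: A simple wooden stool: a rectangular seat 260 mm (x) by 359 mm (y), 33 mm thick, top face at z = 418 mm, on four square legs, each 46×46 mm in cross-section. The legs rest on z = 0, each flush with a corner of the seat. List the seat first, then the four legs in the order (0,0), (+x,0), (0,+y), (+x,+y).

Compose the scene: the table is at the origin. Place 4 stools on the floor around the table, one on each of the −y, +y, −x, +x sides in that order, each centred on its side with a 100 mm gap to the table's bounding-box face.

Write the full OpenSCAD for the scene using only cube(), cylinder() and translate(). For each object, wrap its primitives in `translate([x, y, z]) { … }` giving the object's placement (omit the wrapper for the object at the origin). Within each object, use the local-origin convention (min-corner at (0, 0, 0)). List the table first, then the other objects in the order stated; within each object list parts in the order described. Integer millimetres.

translate([0, 0, 667]) cube([1426, 785, 29]);
translate([81, 81, 0]) cylinder(h = 667, r = 42);
translate([1345, 81, 0]) cylinder(h = 667, r = 42);
translate([81, 704, 0]) cylinder(h = 667, r = 42);
translate([1345, 704, 0]) cylinder(h = 667, r = 42);
translate([583, -459, 0]) {
  translate([0, 0, 385]) cube([260, 359, 33]);
  cube([46, 46, 385]);
  translate([214, 0, 0]) cube([46, 46, 385]);
  translate([0, 313, 0]) cube([46, 46, 385]);
  translate([214, 313, 0]) cube([46, 46, 385]);
}
translate([583, 885, 0]) {
  translate([0, 0, 385]) cube([260, 359, 33]);
  cube([46, 46, 385]);
  translate([214, 0, 0]) cube([46, 46, 385]);
  translate([0, 313, 0]) cube([46, 46, 385]);
  translate([214, 313, 0]) cube([46, 46, 385]);
}
translate([-360, 213, 0]) {
  translate([0, 0, 385]) cube([260, 359, 33]);
  cube([46, 46, 385]);
  translate([214, 0, 0]) cube([46, 46, 385]);
  translate([0, 313, 0]) cube([46, 46, 385]);
  translate([214, 313, 0]) cube([46, 46, 385]);
}
translate([1526, 213, 0]) {
  translate([0, 0, 385]) cube([260, 359, 33]);
  cube([46, 46, 385]);
  translate([214, 0, 0]) cube([46, 46, 385]);
  translate([0, 313, 0]) cube([46, 46, 385]);
  translate([214, 313, 0]) cube([46, 46, 385]);
}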